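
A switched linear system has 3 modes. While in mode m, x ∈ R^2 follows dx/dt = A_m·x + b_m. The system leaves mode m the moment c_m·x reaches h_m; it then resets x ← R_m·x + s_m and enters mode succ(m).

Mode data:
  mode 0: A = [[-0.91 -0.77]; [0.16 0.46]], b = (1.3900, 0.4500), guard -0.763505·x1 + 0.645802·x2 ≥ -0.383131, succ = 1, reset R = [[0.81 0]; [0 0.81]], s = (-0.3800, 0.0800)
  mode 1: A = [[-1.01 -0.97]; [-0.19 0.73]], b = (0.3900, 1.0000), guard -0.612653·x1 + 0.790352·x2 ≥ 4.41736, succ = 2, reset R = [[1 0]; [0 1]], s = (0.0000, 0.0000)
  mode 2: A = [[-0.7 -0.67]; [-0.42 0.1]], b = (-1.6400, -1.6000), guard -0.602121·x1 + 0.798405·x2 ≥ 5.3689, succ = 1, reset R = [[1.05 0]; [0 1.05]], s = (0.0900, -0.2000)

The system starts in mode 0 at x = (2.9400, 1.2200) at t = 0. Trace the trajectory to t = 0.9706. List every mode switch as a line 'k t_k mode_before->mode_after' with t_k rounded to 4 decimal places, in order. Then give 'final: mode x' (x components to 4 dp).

1 0.4152 0->1
final: 1 -0.0353 2.9844

Mode 0: guard c·x = -0.3831 hit at Δt = 0.4152 (t = 0.4152), x⁻ = (2.0807, 1.8667) → reset → x⁺ = (1.3054, 1.5920), jump to mode 1
Mode 1: flow for 0.5554 to horizon, guard not reached → x = (-0.0353, 2.9844)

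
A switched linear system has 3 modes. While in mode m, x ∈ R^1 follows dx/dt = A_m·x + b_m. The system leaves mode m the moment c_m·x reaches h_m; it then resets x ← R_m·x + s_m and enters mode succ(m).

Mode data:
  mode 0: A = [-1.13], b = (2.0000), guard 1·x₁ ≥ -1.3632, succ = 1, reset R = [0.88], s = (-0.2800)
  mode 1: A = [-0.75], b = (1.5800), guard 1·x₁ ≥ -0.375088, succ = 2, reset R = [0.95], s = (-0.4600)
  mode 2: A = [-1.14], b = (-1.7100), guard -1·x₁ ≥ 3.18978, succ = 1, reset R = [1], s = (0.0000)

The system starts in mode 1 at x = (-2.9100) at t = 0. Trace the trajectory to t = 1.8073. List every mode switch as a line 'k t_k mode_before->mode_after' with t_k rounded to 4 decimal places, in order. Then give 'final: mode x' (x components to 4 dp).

Mode 1: guard c·x = -0.3751 hit at Δt = 0.9384 (t = 0.9384), x⁻ = (-0.3751) → reset → x⁺ = (-0.8163), jump to mode 2
Mode 2: flow for 0.8689 to horizon, guard not reached → x = (-1.2461)

1 0.9384 1->2
final: 2 -1.2461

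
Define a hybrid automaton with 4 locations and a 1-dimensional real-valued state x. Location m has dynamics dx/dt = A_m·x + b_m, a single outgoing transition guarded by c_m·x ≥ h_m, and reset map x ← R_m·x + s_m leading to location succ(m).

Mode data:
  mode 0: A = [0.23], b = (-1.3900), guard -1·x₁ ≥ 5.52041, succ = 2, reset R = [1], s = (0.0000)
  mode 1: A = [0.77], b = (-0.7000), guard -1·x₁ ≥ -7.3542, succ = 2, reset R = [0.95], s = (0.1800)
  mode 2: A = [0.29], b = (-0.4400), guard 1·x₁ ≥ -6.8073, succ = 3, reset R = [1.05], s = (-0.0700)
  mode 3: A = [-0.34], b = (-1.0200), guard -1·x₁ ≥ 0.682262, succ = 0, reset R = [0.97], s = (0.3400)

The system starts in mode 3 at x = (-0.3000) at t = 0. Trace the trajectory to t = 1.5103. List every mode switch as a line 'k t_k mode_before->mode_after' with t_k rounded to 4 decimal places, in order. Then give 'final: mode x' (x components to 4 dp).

1 0.4490 3->0
final: 0 -2.0816

Mode 3: guard c·x = 0.6823 hit at Δt = 0.4490 (t = 0.4490), x⁻ = (-0.6823) → reset → x⁺ = (-0.3218), jump to mode 0
Mode 0: flow for 1.0613 to horizon, guard not reached → x = (-2.0816)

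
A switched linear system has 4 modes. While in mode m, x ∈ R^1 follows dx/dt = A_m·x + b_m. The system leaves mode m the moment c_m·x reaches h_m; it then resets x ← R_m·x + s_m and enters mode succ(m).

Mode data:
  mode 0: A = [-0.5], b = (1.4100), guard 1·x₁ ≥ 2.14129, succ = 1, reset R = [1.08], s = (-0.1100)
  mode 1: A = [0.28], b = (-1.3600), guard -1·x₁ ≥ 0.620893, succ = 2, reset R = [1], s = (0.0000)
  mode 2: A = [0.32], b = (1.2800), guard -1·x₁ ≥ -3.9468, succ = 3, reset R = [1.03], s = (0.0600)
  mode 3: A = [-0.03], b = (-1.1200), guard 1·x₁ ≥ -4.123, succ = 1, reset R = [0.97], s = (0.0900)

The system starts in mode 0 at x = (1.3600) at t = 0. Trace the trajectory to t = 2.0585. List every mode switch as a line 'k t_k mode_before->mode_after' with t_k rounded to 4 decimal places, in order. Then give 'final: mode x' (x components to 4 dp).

1 1.5320 0->1
final: 1 1.7809

Mode 0: guard c·x = 2.1413 hit at Δt = 1.5320 (t = 1.5320), x⁻ = (2.1413) → reset → x⁺ = (2.2026), jump to mode 1
Mode 1: flow for 0.5265 to horizon, guard not reached → x = (1.7809)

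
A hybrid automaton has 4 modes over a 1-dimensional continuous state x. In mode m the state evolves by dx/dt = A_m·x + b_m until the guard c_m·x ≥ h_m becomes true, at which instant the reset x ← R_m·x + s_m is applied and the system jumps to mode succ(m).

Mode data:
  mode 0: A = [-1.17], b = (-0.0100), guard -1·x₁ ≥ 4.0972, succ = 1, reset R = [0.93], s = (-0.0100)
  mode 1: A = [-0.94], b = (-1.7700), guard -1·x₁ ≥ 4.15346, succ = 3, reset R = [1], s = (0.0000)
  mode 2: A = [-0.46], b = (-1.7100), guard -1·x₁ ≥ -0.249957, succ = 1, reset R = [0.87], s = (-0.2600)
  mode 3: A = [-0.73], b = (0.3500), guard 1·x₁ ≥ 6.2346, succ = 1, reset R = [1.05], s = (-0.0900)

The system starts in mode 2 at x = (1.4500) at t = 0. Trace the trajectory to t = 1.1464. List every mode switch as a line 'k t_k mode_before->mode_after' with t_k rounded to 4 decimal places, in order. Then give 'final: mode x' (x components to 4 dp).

1 0.5745 2->1
final: 1 -0.8079

Mode 2: guard c·x = -0.2500 hit at Δt = 0.5745 (t = 0.5745), x⁻ = (0.2500) → reset → x⁺ = (-0.0425), jump to mode 1
Mode 1: flow for 0.5719 to horizon, guard not reached → x = (-0.8079)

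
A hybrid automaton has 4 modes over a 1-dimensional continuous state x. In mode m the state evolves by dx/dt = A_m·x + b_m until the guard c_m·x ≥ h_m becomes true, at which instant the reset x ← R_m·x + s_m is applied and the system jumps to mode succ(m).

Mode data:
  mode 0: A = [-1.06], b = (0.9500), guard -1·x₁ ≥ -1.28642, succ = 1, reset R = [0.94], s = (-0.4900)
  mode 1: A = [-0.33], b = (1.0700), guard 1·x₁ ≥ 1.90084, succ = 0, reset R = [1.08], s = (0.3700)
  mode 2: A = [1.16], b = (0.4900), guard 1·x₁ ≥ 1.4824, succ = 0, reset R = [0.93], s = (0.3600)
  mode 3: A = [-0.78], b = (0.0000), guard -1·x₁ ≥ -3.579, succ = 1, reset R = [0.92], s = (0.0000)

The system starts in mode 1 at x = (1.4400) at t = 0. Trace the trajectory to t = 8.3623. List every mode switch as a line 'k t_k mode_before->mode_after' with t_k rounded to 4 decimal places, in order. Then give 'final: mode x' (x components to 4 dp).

Mode 1: guard c·x = 1.9008 hit at Δt = 0.8948 (t = 0.8948), x⁻ = (1.9008) → reset → x⁺ = (2.4229), jump to mode 0
Mode 0: guard c·x = -1.2864 hit at Δt = 1.2870 (t = 2.1818), x⁻ = (1.2864) → reset → x⁺ = (0.7192), jump to mode 1
Mode 1: guard c·x = 1.9008 hit at Δt = 1.9142 (t = 4.0959), x⁻ = (1.9008) → reset → x⁺ = (2.4229), jump to mode 0
Mode 0: guard c·x = -1.2864 hit at Δt = 1.2870 (t = 5.3829), x⁻ = (1.2864) → reset → x⁺ = (0.7192), jump to mode 1
Mode 1: guard c·x = 1.9008 hit at Δt = 1.9142 (t = 7.2971), x⁻ = (1.9008) → reset → x⁺ = (2.4229), jump to mode 0
Mode 0: flow for 1.0652 to horizon, guard not reached → x = (1.3898)

1 0.8948 1->0
2 2.1818 0->1
3 4.0959 1->0
4 5.3829 0->1
5 7.2971 1->0
final: 0 1.3898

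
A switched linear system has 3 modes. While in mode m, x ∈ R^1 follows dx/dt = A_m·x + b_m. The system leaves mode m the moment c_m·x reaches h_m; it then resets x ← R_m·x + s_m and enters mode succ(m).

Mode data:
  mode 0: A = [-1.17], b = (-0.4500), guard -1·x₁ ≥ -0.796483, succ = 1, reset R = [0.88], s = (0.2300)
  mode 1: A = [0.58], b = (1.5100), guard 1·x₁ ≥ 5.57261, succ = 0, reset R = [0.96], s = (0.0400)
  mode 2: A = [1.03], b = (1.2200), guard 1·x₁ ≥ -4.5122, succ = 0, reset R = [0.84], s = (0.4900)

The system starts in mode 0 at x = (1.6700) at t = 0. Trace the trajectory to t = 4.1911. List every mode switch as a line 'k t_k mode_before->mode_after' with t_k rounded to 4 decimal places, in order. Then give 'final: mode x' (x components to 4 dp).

Mode 0: guard c·x = -0.7965 hit at Δt = 0.4732 (t = 0.4732), x⁻ = (0.7965) → reset → x⁺ = (0.9309), jump to mode 1
Mode 1: guard c·x = 5.5726 hit at Δt = 1.4460 (t = 1.9192), x⁻ = (5.5726) → reset → x⁺ = (5.3897), jump to mode 0
Mode 0: guard c·x = -0.7965 hit at Δt = 1.3564 (t = 3.2756), x⁻ = (0.7965) → reset → x⁺ = (0.9309), jump to mode 1
Mode 1: flow for 0.9155 to horizon, guard not reached → x = (3.4072)

1 0.4732 0->1
2 1.9192 1->0
3 3.2756 0->1
final: 1 3.4072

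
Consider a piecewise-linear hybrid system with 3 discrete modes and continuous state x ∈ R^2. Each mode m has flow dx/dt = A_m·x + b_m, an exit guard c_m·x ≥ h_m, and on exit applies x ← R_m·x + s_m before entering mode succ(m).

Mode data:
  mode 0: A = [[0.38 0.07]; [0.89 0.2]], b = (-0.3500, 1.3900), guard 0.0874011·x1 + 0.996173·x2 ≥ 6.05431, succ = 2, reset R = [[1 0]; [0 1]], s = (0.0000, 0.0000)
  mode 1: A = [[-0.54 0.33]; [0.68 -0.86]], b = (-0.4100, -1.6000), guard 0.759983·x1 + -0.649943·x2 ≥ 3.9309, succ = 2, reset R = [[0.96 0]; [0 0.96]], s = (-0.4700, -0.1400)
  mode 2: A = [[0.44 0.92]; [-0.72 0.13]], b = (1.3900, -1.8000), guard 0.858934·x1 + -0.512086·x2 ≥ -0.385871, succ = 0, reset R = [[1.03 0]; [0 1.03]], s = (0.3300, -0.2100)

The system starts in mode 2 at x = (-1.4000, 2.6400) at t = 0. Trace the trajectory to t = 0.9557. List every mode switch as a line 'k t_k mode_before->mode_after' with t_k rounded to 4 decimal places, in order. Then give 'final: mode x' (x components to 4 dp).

Mode 2: guard c·x = -0.3859 hit at Δt = 0.6136 (t = 0.6136), x⁻ = (0.6762, 1.8877) → reset → x⁺ = (1.0264, 1.7343), jump to mode 0
Mode 0: flow for 0.3421 to horizon, guard not reached → x = (1.0971, 2.6829)

1 0.6136 2->0
final: 0 1.0971 2.6829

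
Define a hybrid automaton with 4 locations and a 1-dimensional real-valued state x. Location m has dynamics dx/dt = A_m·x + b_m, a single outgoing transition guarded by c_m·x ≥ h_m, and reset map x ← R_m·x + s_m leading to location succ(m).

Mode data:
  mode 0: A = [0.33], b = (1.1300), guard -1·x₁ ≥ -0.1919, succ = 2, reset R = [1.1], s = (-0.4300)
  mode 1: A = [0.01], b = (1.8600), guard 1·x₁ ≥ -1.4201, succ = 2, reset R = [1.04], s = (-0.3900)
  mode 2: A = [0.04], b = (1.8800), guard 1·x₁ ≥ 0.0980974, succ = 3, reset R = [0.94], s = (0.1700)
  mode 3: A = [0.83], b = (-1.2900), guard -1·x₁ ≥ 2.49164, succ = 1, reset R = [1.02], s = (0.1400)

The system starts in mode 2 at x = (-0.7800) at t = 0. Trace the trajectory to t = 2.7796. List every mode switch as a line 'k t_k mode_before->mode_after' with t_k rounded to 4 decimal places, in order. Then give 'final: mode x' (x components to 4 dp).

1 0.4705 2->3
2 1.8458 3->1
3 2.3789 1->2
final: 2 -1.1377

Mode 2: guard c·x = 0.0981 hit at Δt = 0.4705 (t = 0.4705), x⁻ = (0.0981) → reset → x⁺ = (0.2622), jump to mode 3
Mode 3: guard c·x = 2.4916 hit at Δt = 1.3753 (t = 1.8458), x⁻ = (-2.4916) → reset → x⁺ = (-2.4015), jump to mode 1
Mode 1: guard c·x = -1.4201 hit at Δt = 0.5331 (t = 2.3789), x⁻ = (-1.4201) → reset → x⁺ = (-1.8669), jump to mode 2
Mode 2: flow for 0.4007 to horizon, guard not reached → x = (-1.1377)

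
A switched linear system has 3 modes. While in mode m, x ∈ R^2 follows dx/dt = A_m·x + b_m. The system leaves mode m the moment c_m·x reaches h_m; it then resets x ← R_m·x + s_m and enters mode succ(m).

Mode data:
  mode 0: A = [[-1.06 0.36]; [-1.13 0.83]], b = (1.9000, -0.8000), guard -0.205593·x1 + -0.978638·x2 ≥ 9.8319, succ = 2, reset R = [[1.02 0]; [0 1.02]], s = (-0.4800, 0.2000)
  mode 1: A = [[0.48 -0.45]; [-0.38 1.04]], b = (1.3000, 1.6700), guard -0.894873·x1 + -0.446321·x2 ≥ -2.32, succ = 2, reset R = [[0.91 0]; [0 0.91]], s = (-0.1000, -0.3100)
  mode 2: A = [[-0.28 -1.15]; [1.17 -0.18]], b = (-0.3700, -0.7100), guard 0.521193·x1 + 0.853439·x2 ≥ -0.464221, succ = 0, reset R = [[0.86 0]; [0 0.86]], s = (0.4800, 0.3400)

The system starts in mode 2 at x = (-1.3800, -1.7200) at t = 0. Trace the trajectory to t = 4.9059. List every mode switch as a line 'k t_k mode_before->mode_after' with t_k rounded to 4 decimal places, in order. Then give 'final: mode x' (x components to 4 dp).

Mode 2: guard c·x = -0.4642 hit at Δt = 1.5493 (t = 1.5493), x⁻ = (1.7513, -1.6135) → reset → x⁺ = (1.9862, -1.0476), jump to mode 0
Mode 0: guard c·x = 9.8319 hit at Δt = 1.4305 (t = 2.9798), x⁻ = (0.2357, -10.0960) → reset → x⁺ = (-0.2396, -10.0980), jump to mode 2
Mode 2: guard c·x = -0.4642 hit at Δt = 0.9423 (t = 3.9221), x⁻ = (7.1131, -4.8879) → reset → x⁺ = (6.5972, -3.8636), jump to mode 0
Mode 0: guard c·x = 9.8319 hit at Δt = 0.5579 (t = 4.4800), x⁻ = (3.3079, -10.7414) → reset → x⁺ = (2.8941, -10.7563), jump to mode 2
Mode 2: flow for 0.4259 to horizon, guard not reached → x = (6.7673, -7.8490)

1 1.5493 2->0
2 2.9798 0->2
3 3.9221 2->0
4 4.4800 0->2
final: 2 6.7673 -7.8490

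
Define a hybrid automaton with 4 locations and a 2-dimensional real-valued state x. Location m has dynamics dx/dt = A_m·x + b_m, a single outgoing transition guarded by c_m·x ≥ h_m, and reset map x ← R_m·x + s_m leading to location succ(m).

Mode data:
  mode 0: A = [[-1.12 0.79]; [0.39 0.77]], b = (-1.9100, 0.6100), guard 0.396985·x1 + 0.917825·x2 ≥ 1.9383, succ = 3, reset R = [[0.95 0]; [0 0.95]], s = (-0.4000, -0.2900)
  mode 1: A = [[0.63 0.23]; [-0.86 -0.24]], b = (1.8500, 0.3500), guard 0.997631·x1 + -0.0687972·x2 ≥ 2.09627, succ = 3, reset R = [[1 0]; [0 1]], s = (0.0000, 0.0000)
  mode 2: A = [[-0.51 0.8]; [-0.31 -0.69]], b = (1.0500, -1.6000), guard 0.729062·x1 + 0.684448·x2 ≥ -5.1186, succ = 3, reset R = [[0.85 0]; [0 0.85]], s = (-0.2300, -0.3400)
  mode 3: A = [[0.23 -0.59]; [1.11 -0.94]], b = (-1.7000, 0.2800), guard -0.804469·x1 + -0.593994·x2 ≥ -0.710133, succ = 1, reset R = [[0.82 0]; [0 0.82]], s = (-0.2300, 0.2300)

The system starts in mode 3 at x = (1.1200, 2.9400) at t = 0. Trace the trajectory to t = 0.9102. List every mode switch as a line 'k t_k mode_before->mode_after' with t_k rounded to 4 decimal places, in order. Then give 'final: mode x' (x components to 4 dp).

Mode 3: guard c·x = -0.7101 hit at Δt = 0.5440 (t = 0.5440), x⁻ = (-0.5743, 1.9733) → reset → x⁺ = (-0.7009, 1.8481), jump to mode 1
Mode 1: flow for 0.3662 to horizon, guard not reached → x = (0.0592, 1.9149)

1 0.5440 3->1
final: 1 0.0592 1.9149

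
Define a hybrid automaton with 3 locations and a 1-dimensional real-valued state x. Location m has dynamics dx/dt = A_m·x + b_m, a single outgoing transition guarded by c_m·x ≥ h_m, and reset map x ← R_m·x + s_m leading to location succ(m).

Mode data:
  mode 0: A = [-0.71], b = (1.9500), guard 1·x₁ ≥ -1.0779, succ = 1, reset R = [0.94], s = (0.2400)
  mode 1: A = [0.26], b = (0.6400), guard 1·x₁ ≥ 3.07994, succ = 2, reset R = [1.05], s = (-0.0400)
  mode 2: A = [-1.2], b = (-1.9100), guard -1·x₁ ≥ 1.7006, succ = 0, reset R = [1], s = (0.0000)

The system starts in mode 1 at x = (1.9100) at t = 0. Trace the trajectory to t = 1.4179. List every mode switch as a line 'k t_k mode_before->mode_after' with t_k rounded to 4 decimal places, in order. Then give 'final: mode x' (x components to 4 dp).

1 0.9121 1->2
final: 2 1.0165

Mode 1: guard c·x = 3.0799 hit at Δt = 0.9121 (t = 0.9121), x⁻ = (3.0799) → reset → x⁺ = (3.1939), jump to mode 2
Mode 2: flow for 0.5058 to horizon, guard not reached → x = (1.0165)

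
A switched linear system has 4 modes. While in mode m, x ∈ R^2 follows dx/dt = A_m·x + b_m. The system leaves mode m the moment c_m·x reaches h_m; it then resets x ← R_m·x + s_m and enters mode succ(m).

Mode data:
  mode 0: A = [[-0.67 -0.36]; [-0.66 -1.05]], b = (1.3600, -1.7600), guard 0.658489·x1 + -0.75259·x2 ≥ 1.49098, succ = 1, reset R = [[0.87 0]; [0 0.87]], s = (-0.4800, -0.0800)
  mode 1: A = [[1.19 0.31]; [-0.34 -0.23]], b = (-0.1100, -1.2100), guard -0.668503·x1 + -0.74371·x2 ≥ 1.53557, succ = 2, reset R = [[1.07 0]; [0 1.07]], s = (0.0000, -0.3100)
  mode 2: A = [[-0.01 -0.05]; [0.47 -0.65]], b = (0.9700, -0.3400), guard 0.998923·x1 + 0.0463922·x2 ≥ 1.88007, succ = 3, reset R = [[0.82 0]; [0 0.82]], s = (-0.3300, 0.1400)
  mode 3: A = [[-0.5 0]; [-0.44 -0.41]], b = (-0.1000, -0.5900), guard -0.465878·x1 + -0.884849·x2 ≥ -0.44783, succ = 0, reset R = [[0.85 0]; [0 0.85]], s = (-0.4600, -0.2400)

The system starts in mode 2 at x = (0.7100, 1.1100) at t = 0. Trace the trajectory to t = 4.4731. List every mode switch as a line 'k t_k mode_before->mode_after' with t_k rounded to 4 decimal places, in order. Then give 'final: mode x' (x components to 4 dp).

1 1.2434 2->3
2 1.8211 3->0
3 2.4511 0->1
4 3.6195 1->2
final: 2 1.0034 -1.5340

Mode 2: guard c·x = 1.8801 hit at Δt = 1.2434 (t = 1.2434), x⁻ = (1.8474, 0.7474) → reset → x⁺ = (1.1849, 0.7529), jump to mode 3
Mode 3: guard c·x = -0.4478 hit at Δt = 0.5777 (t = 1.8211), x⁻ = (0.8374, 0.0652) → reset → x⁺ = (0.2518, -0.1846), jump to mode 0
Mode 0: guard c·x = 1.4910 hit at Δt = 0.6300 (t = 2.4511), x⁻ = (0.9945, -1.1110) → reset → x⁺ = (0.3852, -1.0465), jump to mode 1
Mode 1: guard c·x = 1.5356 hit at Δt = 1.1684 (t = 3.6195), x⁻ = (0.0866, -2.1426) → reset → x⁺ = (0.0927, -2.6026), jump to mode 2
Mode 2: flow for 0.8536 to horizon, guard not reached → x = (1.0034, -1.5340)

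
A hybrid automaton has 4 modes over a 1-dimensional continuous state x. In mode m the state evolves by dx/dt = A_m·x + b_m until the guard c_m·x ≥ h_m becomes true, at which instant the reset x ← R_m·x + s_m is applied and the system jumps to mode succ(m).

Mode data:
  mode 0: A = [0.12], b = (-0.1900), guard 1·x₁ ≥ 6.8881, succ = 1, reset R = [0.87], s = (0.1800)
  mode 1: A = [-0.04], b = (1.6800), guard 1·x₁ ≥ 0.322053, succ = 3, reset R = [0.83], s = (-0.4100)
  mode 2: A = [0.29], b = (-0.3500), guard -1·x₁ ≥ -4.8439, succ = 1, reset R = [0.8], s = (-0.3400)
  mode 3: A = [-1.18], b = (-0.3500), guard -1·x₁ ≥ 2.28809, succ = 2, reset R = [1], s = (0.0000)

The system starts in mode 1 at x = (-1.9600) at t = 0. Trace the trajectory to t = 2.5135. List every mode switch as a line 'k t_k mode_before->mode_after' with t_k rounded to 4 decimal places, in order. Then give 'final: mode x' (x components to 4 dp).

Mode 1: guard c·x = 0.3221 hit at Δt = 1.3327 (t = 1.3327), x⁻ = (0.3221) → reset → x⁺ = (-0.1427), jump to mode 3
Mode 3: flow for 1.1808 to horizon, guard not reached → x = (-0.2584)

1 1.3327 1->3
final: 3 -0.2584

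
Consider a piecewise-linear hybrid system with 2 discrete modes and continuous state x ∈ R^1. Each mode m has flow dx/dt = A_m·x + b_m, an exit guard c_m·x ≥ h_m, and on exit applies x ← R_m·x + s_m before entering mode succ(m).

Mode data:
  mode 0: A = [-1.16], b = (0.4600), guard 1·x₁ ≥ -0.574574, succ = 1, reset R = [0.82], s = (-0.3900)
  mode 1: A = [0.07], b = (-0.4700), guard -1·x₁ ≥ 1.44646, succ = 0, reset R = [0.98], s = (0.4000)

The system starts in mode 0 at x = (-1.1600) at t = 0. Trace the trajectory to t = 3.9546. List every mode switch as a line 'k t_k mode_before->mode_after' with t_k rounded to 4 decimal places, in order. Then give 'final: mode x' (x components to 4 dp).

Mode 0: guard c·x = -0.5746 hit at Δt = 0.4067 (t = 0.4067), x⁻ = (-0.5746) → reset → x⁺ = (-0.8612), jump to mode 1
Mode 1: guard c·x = 1.4465 hit at Δt = 1.0632 (t = 1.4699), x⁻ = (-1.4465) → reset → x⁺ = (-1.0175), jump to mode 0
Mode 0: guard c·x = -0.5746 hit at Δt = 0.3239 (t = 1.7939), x⁻ = (-0.5746) → reset → x⁺ = (-0.8612), jump to mode 1
Mode 1: guard c·x = 1.4465 hit at Δt = 1.0632 (t = 2.8571), x⁻ = (-1.4465) → reset → x⁺ = (-1.0175), jump to mode 0
Mode 0: guard c·x = -0.5746 hit at Δt = 0.3239 (t = 3.1810), x⁻ = (-0.5746) → reset → x⁺ = (-0.8612), jump to mode 1
Mode 1: flow for 0.7736 to horizon, guard not reached → x = (-1.2827)

1 0.4067 0->1
2 1.4699 1->0
3 1.7939 0->1
4 2.8571 1->0
5 3.1810 0->1
final: 1 -1.2827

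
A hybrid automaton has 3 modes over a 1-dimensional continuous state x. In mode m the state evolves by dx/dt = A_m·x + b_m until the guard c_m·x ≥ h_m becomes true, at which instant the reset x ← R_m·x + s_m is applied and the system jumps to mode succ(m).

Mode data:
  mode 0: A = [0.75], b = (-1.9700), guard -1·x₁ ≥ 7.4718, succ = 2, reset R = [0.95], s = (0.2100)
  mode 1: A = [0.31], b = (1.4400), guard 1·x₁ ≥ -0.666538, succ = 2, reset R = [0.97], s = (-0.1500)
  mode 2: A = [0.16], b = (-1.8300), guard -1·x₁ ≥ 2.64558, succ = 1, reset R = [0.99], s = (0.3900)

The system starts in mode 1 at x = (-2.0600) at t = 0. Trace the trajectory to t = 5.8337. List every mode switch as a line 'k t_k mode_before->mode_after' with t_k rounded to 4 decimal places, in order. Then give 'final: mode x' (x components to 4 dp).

Mode 1: guard c·x = -0.6665 hit at Δt = 1.3908 (t = 1.3908), x⁻ = (-0.6665) → reset → x⁺ = (-0.7965), jump to mode 2
Mode 2: guard c·x = 2.6456 hit at Δt = 0.8797 (t = 2.2705), x⁻ = (-2.6456) → reset → x⁺ = (-2.2291), jump to mode 1
Mode 1: guard c·x = -0.6665 hit at Δt = 1.6091 (t = 3.8796), x⁻ = (-0.6665) → reset → x⁺ = (-0.7965), jump to mode 2
Mode 2: guard c·x = 2.6456 hit at Δt = 0.8797 (t = 4.7593), x⁻ = (-2.6456) → reset → x⁺ = (-2.2291), jump to mode 1
Mode 1: flow for 1.0744 to horizon, guard not reached → x = (-1.2742)

1 1.3908 1->2
2 2.2705 2->1
3 3.8796 1->2
4 4.7593 2->1
final: 1 -1.2742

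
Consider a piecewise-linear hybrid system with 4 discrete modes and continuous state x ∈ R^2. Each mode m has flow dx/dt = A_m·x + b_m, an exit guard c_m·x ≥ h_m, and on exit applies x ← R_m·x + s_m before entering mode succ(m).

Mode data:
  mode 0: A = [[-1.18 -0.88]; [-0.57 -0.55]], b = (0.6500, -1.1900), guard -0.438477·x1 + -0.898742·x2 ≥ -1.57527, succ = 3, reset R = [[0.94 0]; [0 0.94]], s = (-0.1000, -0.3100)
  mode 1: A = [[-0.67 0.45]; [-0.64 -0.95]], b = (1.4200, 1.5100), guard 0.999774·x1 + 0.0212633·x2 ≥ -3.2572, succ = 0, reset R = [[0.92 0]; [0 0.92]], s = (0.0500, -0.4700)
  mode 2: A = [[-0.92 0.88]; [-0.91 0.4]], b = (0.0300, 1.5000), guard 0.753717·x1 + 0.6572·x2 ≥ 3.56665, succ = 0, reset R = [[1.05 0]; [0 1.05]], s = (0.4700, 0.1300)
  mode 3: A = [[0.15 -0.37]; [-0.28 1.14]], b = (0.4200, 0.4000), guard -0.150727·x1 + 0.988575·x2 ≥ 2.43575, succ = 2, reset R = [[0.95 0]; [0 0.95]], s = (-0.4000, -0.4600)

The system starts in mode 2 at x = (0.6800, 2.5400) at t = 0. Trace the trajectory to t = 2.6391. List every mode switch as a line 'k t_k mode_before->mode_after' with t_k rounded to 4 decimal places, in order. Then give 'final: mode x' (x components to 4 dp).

Mode 2: guard c·x = 3.5667 hit at Δt = 0.5947 (t = 0.5947), x⁻ = (1.6576, 3.5260) → reset → x⁺ = (2.2105, 3.8323), jump to mode 0
Mode 0: guard c·x = -1.5753 hit at Δt = 0.6928 (t = 1.2875), x⁻ = (0.2626, 1.6246) → reset → x⁺ = (0.1468, 1.2172), jump to mode 3
Mode 3: guard c·x = 2.4358 hit at Δt = 0.5218 (t = 1.8093), x⁻ = (0.0309, 2.4686) → reset → x⁺ = (-0.3706, 1.8852), jump to mode 2
Mode 2: flow for 0.8298 to horizon, guard not reached → x = (1.3603, 3.7035)

1 0.5947 2->0
2 1.2875 0->3
3 1.8093 3->2
final: 2 1.3603 3.7035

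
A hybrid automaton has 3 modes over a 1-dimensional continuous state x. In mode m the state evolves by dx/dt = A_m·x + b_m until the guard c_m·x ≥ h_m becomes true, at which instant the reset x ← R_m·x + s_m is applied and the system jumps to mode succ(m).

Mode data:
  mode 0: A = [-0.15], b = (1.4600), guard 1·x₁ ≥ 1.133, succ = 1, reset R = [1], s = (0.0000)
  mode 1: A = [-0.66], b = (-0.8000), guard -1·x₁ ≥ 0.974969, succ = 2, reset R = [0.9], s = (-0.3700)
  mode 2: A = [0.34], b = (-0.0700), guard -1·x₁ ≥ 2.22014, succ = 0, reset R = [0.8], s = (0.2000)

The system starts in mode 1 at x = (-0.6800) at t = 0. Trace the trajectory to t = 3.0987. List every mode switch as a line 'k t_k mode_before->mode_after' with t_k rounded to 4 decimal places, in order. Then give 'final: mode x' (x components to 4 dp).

1 1.2245 1->2
2 2.7315 2->0
final: 0 -0.9700

Mode 1: guard c·x = 0.9750 hit at Δt = 1.2245 (t = 1.2245), x⁻ = (-0.9750) → reset → x⁺ = (-1.2475), jump to mode 2
Mode 2: guard c·x = 2.2201 hit at Δt = 1.5070 (t = 2.7315), x⁻ = (-2.2201) → reset → x⁺ = (-1.5761), jump to mode 0
Mode 0: flow for 0.3672 to horizon, guard not reached → x = (-0.9700)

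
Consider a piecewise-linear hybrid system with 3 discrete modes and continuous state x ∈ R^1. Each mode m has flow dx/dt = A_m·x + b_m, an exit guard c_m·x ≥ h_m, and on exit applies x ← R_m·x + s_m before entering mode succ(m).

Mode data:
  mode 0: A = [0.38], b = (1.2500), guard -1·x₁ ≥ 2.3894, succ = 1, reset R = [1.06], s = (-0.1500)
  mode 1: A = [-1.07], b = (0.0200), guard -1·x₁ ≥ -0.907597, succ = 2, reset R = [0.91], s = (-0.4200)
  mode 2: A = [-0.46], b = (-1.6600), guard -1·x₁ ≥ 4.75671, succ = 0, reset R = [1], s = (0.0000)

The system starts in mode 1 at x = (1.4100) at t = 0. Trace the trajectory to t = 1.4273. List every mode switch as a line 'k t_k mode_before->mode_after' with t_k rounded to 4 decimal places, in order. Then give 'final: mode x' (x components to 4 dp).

Mode 1: guard c·x = -0.9076 hit at Δt = 0.4187 (t = 0.4187), x⁻ = (0.9076) → reset → x⁺ = (0.4059), jump to mode 2
Mode 2: flow for 1.0086 to horizon, guard not reached → x = (-1.0843)

1 0.4187 1->2
final: 2 -1.0843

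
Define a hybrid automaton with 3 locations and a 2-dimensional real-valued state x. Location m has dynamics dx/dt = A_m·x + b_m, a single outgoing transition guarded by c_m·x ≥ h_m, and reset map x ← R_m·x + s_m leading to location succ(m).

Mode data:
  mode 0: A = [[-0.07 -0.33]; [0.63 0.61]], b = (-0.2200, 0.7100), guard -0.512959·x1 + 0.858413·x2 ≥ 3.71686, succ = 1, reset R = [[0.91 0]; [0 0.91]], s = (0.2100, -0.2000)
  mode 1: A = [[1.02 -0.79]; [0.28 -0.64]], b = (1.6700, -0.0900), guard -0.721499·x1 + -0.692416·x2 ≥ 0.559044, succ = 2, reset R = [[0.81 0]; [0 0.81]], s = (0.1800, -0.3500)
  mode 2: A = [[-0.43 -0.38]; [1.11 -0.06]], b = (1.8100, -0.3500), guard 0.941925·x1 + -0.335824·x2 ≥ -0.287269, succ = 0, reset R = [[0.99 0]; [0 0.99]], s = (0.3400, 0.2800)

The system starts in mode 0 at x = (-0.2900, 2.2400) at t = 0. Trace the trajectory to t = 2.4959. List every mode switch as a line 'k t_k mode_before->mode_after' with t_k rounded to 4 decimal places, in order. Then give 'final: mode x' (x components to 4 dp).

Mode 0: guard c·x = 3.7169 hit at Δt = 0.6919 (t = 0.6919), x⁻ = (-1.0814, 3.6837) → reset → x⁺ = (-0.7741, 3.1522), jump to mode 1
Mode 1: guard c·x = 0.5590 hit at Δt = 0.8705 (t = 1.5624), x⁻ = (-2.1753, 1.4593) → reset → x⁺ = (-1.5820, 0.8320), jump to mode 2
Mode 2: guard c·x = -0.2873 hit at Δt = 0.6076 (t = 2.1700), x⁻ = (-0.3137, -0.0243) → reset → x⁺ = (0.0295, 0.2559), jump to mode 0
Mode 0: flow for 0.3259 to horizon, guard not reached → x = (-0.0853, 0.5628)

1 0.6919 0->1
2 1.5624 1->2
3 2.1700 2->0
final: 0 -0.0853 0.5628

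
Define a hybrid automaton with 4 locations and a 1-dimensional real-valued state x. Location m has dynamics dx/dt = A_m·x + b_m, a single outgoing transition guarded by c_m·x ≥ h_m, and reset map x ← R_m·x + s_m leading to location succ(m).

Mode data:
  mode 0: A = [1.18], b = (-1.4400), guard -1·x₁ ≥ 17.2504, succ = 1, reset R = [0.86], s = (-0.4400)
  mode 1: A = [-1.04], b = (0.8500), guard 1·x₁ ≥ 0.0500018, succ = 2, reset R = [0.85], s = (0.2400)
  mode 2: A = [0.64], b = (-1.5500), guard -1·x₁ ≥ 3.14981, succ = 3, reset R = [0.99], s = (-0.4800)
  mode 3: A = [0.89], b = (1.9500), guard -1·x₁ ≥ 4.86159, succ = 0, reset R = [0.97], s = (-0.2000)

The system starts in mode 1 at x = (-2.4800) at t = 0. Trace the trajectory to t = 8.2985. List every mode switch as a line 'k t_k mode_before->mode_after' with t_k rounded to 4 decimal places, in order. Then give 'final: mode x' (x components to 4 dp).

Mode 1: guard c·x = 0.0500 hit at Δt = 1.4019 (t = 1.4019), x⁻ = (0.0500) → reset → x⁺ = (0.2825), jump to mode 2
Mode 2: guard c·x = 3.1498 hit at Δt = 1.4956 (t = 2.8975), x⁻ = (-3.1498) → reset → x⁺ = (-3.5983), jump to mode 3
Mode 3: guard c·x = 4.8616 hit at Δt = 0.7198 (t = 3.6173), x⁻ = (-4.8616) → reset → x⁺ = (-4.9157), jump to mode 0
Mode 0: guard c·x = 17.2504 hit at Δt = 0.9339 (t = 4.5512), x⁻ = (-17.2504) → reset → x⁺ = (-15.2753), jump to mode 1
Mode 1: guard c·x = 0.0500 hit at Δt = 2.9262 (t = 7.4774), x⁻ = (0.0500) → reset → x⁺ = (0.2825), jump to mode 2
Mode 2: flow for 0.8211 to horizon, guard not reached → x = (-1.1965)

1 1.4019 1->2
2 2.8975 2->3
3 3.6173 3->0
4 4.5512 0->1
5 7.4774 1->2
final: 2 -1.1965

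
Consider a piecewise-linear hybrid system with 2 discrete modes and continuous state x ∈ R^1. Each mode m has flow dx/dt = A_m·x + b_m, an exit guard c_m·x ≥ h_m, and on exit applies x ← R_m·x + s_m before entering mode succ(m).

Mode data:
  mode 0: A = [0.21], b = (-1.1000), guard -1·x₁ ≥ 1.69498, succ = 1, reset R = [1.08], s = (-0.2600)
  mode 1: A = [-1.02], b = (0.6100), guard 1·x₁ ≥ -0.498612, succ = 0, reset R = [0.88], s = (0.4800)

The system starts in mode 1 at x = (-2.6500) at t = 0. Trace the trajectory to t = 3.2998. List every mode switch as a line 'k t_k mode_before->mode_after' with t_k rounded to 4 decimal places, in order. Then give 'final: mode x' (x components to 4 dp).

1 1.0645 1->0
2 2.4371 0->1
final: 1 -0.5172

Mode 1: guard c·x = -0.4986 hit at Δt = 1.0645 (t = 1.0645), x⁻ = (-0.4986) → reset → x⁺ = (0.0412), jump to mode 0
Mode 0: guard c·x = 1.6950 hit at Δt = 1.3726 (t = 2.4371), x⁻ = (-1.6950) → reset → x⁺ = (-2.0906), jump to mode 1
Mode 1: flow for 0.8627 to horizon, guard not reached → x = (-0.5172)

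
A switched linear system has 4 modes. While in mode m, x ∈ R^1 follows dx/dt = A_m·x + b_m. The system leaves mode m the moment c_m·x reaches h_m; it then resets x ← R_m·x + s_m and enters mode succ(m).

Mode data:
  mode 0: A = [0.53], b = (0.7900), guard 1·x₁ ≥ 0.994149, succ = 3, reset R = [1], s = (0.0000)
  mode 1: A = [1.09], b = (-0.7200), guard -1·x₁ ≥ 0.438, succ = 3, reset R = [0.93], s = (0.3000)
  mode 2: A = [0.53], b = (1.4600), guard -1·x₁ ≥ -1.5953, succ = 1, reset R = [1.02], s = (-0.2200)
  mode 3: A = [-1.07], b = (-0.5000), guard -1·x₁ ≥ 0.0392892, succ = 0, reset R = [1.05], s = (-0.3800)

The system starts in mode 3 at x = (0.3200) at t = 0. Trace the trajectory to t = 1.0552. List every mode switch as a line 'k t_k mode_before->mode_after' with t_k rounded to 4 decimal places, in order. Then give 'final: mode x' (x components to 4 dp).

Mode 3: guard c·x = 0.0393 hit at Δt = 0.5696 (t = 0.5696), x⁻ = (-0.0393) → reset → x⁺ = (-0.4213), jump to mode 0
Mode 0: flow for 0.4856 to horizon, guard not reached → x = (-0.1074)

1 0.5696 3->0
final: 0 -0.1074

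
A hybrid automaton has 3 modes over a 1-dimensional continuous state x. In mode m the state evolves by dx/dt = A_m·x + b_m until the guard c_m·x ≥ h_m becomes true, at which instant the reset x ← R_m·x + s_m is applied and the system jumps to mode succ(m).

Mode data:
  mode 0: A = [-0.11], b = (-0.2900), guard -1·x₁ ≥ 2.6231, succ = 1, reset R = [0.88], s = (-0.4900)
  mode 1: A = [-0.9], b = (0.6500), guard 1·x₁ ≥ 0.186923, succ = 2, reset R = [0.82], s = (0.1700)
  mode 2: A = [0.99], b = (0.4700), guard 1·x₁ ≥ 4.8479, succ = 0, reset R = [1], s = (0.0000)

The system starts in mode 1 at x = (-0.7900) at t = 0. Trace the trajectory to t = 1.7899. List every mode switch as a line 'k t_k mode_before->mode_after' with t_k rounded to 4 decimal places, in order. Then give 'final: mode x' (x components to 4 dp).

Mode 1: guard c·x = 0.1869 hit at Δt = 1.1539 (t = 1.1539), x⁻ = (0.1869) → reset → x⁺ = (0.3233), jump to mode 2
Mode 2: flow for 0.6360 to horizon, guard not reached → x = (1.0231)

1 1.1539 1->2
final: 2 1.0231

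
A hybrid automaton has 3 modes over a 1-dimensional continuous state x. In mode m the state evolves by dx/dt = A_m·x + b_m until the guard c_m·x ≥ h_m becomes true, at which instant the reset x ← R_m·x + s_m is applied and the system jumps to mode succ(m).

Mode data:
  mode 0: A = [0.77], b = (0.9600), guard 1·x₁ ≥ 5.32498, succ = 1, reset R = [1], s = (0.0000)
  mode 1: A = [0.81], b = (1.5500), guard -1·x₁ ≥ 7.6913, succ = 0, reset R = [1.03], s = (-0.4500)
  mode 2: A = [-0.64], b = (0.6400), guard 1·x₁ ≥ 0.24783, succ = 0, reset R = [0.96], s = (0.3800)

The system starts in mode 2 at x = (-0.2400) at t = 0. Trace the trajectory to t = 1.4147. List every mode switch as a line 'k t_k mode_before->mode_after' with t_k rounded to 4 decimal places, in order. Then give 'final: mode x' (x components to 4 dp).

Mode 2: guard c·x = 0.2478 hit at Δt = 0.7811 (t = 0.7811), x⁻ = (0.2478) → reset → x⁺ = (0.6179), jump to mode 0
Mode 0: flow for 0.6336 to horizon, guard not reached → x = (1.7905)

1 0.7811 2->0
final: 0 1.7905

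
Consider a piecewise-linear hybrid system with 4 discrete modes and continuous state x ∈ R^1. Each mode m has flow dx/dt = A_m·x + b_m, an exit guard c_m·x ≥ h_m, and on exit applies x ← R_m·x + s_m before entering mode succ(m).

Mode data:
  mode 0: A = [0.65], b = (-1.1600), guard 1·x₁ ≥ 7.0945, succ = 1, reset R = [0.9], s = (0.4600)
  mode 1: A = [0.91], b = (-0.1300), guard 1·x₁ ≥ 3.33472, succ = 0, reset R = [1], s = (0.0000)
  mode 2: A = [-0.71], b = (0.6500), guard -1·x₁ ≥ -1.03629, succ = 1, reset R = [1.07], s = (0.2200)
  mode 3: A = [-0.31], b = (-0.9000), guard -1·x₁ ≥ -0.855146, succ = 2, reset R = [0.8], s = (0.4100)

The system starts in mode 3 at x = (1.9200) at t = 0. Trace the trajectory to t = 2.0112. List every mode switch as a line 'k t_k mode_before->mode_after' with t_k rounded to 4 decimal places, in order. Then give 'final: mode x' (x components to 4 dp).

Mode 3: guard c·x = -0.8551 hit at Δt = 0.8047 (t = 0.8047), x⁻ = (0.8551) → reset → x⁺ = (1.0941), jump to mode 2
Mode 2: guard c·x = -1.0363 hit at Δt = 0.5509 (t = 1.3556), x⁻ = (1.0363) → reset → x⁺ = (1.3288), jump to mode 1
Mode 1: flow for 0.6556 to horizon, guard not reached → x = (2.2964)

1 0.8047 3->2
2 1.3556 2->1
final: 1 2.2964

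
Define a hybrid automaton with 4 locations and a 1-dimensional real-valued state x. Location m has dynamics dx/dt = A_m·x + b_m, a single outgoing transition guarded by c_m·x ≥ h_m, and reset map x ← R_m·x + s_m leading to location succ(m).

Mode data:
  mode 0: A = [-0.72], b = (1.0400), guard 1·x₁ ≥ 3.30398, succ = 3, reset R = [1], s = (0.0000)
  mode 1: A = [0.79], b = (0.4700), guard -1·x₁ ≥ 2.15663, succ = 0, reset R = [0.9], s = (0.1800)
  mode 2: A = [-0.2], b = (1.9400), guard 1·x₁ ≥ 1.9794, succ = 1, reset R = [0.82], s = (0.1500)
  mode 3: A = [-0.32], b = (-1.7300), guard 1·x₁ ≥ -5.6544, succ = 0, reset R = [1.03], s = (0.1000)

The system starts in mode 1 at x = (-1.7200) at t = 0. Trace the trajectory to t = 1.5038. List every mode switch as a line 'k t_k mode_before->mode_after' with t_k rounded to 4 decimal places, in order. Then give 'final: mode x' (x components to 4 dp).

Mode 1: guard c·x = 2.1566 hit at Δt = 0.4151 (t = 0.4151), x⁻ = (-2.1566) → reset → x⁺ = (-1.7610), jump to mode 0
Mode 0: flow for 1.0887 to horizon, guard not reached → x = (-0.0193)

1 0.4151 1->0
final: 0 -0.0193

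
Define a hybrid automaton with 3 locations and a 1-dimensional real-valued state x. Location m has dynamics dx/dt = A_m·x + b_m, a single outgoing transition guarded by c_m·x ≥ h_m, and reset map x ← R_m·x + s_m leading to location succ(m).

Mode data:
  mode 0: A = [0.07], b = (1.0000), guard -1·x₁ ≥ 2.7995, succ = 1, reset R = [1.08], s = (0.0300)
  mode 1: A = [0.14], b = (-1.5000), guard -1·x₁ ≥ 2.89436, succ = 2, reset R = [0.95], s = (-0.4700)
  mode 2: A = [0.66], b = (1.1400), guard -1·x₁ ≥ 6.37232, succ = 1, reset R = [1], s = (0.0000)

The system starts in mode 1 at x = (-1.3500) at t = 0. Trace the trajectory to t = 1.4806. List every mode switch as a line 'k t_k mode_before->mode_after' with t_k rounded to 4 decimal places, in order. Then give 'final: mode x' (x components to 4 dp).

Mode 1: guard c·x = 2.8944 hit at Δt = 0.8604 (t = 0.8604), x⁻ = (-2.8944) → reset → x⁺ = (-3.2196), jump to mode 2
Mode 2: flow for 0.6202 to horizon, guard not reached → x = (-3.9745)

1 0.8604 1->2
final: 2 -3.9745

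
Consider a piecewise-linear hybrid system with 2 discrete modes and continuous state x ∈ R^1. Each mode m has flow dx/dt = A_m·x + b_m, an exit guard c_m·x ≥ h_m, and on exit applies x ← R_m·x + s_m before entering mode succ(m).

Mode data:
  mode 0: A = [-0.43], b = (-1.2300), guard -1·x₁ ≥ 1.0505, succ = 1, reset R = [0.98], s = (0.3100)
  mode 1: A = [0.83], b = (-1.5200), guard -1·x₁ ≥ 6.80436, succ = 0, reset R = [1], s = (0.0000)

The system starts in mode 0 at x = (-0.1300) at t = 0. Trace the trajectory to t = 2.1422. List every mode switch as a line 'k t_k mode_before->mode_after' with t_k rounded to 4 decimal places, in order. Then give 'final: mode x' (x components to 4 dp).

Mode 0: guard c·x = 1.0505 hit at Δt = 0.9562 (t = 0.9562), x⁻ = (-1.0505) → reset → x⁺ = (-0.7195), jump to mode 1
Mode 1: flow for 1.1860 to horizon, guard not reached → x = (-4.9951)

1 0.9562 0->1
final: 1 -4.9951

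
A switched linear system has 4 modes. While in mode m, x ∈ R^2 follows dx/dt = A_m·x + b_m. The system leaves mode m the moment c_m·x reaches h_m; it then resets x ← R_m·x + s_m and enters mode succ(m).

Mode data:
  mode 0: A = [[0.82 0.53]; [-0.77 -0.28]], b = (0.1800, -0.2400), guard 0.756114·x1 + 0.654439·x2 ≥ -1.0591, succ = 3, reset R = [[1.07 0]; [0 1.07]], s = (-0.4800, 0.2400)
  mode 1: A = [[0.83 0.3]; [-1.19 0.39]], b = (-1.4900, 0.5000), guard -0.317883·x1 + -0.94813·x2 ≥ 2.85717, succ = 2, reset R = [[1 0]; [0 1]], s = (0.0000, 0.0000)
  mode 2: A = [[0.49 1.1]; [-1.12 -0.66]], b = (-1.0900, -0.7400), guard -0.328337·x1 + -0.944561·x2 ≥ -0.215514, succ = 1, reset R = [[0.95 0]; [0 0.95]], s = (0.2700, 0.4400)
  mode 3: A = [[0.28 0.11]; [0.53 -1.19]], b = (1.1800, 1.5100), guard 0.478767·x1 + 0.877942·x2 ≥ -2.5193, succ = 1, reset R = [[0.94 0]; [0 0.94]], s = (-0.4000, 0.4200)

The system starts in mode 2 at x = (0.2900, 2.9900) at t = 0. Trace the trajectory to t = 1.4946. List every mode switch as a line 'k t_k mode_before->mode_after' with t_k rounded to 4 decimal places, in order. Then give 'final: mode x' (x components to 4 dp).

Mode 2: guard c·x = -0.2155 hit at Δt = 1.1457 (t = 1.1457), x⁻ = (1.2690, -0.2130) → reset → x⁺ = (1.4756, 0.2377), jump to mode 1
Mode 1: flow for 0.3489 to horizon, guard not reached → x = (1.3732, -0.1775)

1 1.1457 2->1
final: 1 1.3732 -0.1775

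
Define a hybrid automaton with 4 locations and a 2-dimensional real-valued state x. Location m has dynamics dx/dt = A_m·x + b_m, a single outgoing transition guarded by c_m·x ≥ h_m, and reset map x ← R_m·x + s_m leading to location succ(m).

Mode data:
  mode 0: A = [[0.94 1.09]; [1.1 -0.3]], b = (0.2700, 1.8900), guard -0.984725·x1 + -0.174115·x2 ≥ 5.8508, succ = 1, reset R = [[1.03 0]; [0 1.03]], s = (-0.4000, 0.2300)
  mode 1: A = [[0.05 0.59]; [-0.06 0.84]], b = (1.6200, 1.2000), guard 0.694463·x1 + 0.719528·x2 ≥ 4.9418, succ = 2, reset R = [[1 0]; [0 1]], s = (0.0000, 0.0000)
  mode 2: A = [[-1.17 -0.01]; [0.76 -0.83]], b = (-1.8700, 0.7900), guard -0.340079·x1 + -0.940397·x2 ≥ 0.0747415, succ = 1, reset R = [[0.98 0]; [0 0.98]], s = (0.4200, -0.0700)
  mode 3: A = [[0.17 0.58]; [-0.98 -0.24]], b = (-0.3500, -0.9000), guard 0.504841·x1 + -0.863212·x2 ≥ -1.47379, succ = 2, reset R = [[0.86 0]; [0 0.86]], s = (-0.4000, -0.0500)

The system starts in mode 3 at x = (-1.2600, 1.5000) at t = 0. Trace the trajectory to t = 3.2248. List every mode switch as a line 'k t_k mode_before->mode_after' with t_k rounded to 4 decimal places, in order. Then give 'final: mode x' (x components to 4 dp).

Mode 3: guard c·x = -1.4738 hit at Δt = 1.4324 (t = 1.4324), x⁻ = (-0.8611, 1.2037) → reset → x⁺ = (-1.1406, 0.9852), jump to mode 2
Mode 2: guard c·x = 0.0747 hit at Δt = 0.7265 (t = 2.1589), x⁻ = (-1.4059, 0.4289) → reset → x⁺ = (-0.9577, 0.3503), jump to mode 1
Mode 1: flow for 1.0659 to horizon, guard not reached → x = (1.6999, 2.9231)

1 1.4324 3->2
2 2.1589 2->1
final: 1 1.6999 2.9231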